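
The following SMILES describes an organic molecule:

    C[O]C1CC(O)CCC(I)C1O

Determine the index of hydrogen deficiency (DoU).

Degree of unsaturation = (number of rings) + (number of π bonds).
Ring closures in the SMILES: 1.
π bonds: none → 0 DoU from unsaturation.
Total DoU = 1 + 0 = 1.

1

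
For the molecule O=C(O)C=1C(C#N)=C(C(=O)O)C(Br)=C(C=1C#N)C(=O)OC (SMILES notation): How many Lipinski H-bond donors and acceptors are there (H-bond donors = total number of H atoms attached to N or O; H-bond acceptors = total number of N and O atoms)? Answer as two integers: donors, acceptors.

Donors: find every N or O and count the H atoms it carries.
  atom 1 (O): bond orders sum to 2 → 0 H
  atom 3 (O): bond orders sum to 1 → 1 H
  atom 7 (N): bond orders sum to 3 → 0 H
  atom 10 (O): bond orders sum to 2 → 0 H
  atom 11 (O): bond orders sum to 1 → 1 H
  atom 17 (N): bond orders sum to 3 → 0 H
  atom 19 (O): bond orders sum to 2 → 0 H
  atom 20 (O): bond orders sum to 2 → 0 H
Lipinski HBD = 2.
Acceptors: N atoms = 2, O atoms = 6 → HBA = 8.

2, 8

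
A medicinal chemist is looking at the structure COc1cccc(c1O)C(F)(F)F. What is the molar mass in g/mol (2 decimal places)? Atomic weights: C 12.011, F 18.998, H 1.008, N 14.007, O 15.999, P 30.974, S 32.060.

192.14 g/mol

First, the molecular formula is C8H7F3O2 (counting implicit H from valence).
  C: 8 × 12.011 = 96.088
  F: 3 × 18.998 = 56.994
  H: 7 × 1.008 = 7.056
  O: 2 × 15.999 = 31.998
Sum: 8×12.011 + 3×18.998 + 7×1.008 + 2×15.999 = 192.136 → 192.14 g/mol.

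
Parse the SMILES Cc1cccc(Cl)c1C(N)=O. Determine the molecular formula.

Walk through each heavy atom and fill implicit hydrogens from standard valence (C 4, N 3, O 2, S 2, halogen 1); for lowercase aromatic atoms, an aromatic c carries 1 H when it has two neighbours and 0 H with three, and aromatic n carries 0 H:
  atom 1: C, bond orders sum to 1 (valence 4) → 3 H
  atom 2: aromatic c, 3 neighbours → 0 H
  atom 3: aromatic c, 2 neighbours → 1 H
  atom 4: aromatic c, 2 neighbours → 1 H
  atom 5: aromatic c, 2 neighbours → 1 H
  atom 6: aromatic c, 3 neighbours → 0 H
  atom 7: Cl (halogen, monovalent) → 0 H
  atom 8: aromatic c, 3 neighbours → 0 H
  atom 9: C, bond orders sum to 4 (valence 4) → 0 H
  atom 10: N, bond orders sum to 1 (valence 3) → 2 H
  atom 11: O, bond orders sum to 2 (valence 2) → 0 H
Totals → C:8, H:8, Cl:1, N:1, O:1.
In Hill order: C8H8ClNO.

C8H8ClNO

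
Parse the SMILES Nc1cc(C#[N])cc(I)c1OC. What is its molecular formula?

C8H7IN2O

Walk through each heavy atom and fill implicit hydrogens from standard valence (C 4, N 3, O 2, S 2, halogen 1); for lowercase aromatic atoms, an aromatic c carries 1 H when it has two neighbours and 0 H with three, and aromatic n carries 0 H:
  atom 1: N, bond orders sum to 1 (valence 3) → 2 H
  atom 2: aromatic c, 3 neighbours → 0 H
  atom 3: aromatic c, 2 neighbours → 1 H
  atom 4: aromatic c, 3 neighbours → 0 H
  atom 5: C, bond orders sum to 4 (valence 4) → 0 H
  atom 6: N with explicit H count 0
  atom 7: aromatic c, 2 neighbours → 1 H
  atom 8: aromatic c, 3 neighbours → 0 H
  atom 9: I (halogen, monovalent) → 0 H
  atom 10: aromatic c, 3 neighbours → 0 H
  atom 11: O, bond orders sum to 2 (valence 2) → 0 H
  atom 12: C, bond orders sum to 1 (valence 4) → 3 H
Totals → C:8, H:7, I:1, N:2, O:1.
In Hill order: C8H7IN2O.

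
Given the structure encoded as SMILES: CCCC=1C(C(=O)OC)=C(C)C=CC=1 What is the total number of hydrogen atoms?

16

Walk through each heavy atom and fill implicit hydrogens from standard valence (C 4, N 3, O 2, S 2, halogen 1):
  atom 1: C, bond orders sum to 1 (valence 4) → 3 H
  atom 2: C, bond orders sum to 2 (valence 4) → 2 H
  atom 3: C, bond orders sum to 2 (valence 4) → 2 H
  atom 4: C, bond orders sum to 4 (valence 4) → 0 H
  atom 5: C, bond orders sum to 4 (valence 4) → 0 H
  atom 6: C, bond orders sum to 4 (valence 4) → 0 H
  atom 7: O, bond orders sum to 2 (valence 2) → 0 H
  atom 8: O, bond orders sum to 2 (valence 2) → 0 H
  atom 9: C, bond orders sum to 1 (valence 4) → 3 H
  atom 10: C, bond orders sum to 4 (valence 4) → 0 H
  atom 11: C, bond orders sum to 1 (valence 4) → 3 H
  atom 12: C, bond orders sum to 3 (valence 4) → 1 H
  atom 13: C, bond orders sum to 3 (valence 4) → 1 H
  atom 14: C, bond orders sum to 3 (valence 4) → 1 H
Total hydrogens: 16.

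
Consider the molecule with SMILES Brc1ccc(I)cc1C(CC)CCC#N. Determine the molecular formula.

Walk through each heavy atom and fill implicit hydrogens from standard valence (C 4, N 3, O 2, S 2, halogen 1); for lowercase aromatic atoms, an aromatic c carries 1 H when it has two neighbours and 0 H with three, and aromatic n carries 0 H:
  atom 1: Br (halogen, monovalent) → 0 H
  atom 2: aromatic c, 3 neighbours → 0 H
  atom 3: aromatic c, 2 neighbours → 1 H
  atom 4: aromatic c, 2 neighbours → 1 H
  atom 5: aromatic c, 3 neighbours → 0 H
  atom 6: I (halogen, monovalent) → 0 H
  atom 7: aromatic c, 2 neighbours → 1 H
  atom 8: aromatic c, 3 neighbours → 0 H
  atom 9: C, bond orders sum to 3 (valence 4) → 1 H
  atom 10: C, bond orders sum to 2 (valence 4) → 2 H
  atom 11: C, bond orders sum to 1 (valence 4) → 3 H
  atom 12: C, bond orders sum to 2 (valence 4) → 2 H
  atom 13: C, bond orders sum to 2 (valence 4) → 2 H
  atom 14: C, bond orders sum to 4 (valence 4) → 0 H
  atom 15: N, bond orders sum to 3 (valence 3) → 0 H
Totals → C:12, H:13, Br:1, I:1, N:1.
In Hill order: C12H13BrIN.

C12H13BrIN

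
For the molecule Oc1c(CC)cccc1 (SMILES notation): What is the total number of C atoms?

8

Count every carbon token in the SMILES (each C, including those in ring-closure positions and inside branches).
Carbon count: 8.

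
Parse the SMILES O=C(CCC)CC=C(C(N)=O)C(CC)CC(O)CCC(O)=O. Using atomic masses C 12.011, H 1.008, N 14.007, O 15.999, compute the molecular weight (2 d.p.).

First, the molecular formula is C16H27NO5 (counting implicit H from valence).
  C: 16 × 12.011 = 192.176
  H: 27 × 1.008 = 27.216
  N: 1 × 14.007 = 14.007
  O: 5 × 15.999 = 79.995
Sum: 16×12.011 + 27×1.008 + 1×14.007 + 5×15.999 = 313.394 → 313.39 g/mol.

313.39 g/mol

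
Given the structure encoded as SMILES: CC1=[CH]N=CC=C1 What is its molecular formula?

Walk through each heavy atom and fill implicit hydrogens from standard valence (C 4, N 3, O 2, S 2, halogen 1):
  atom 1: C, bond orders sum to 1 (valence 4) → 3 H
  atom 2: C, bond orders sum to 4 (valence 4) → 0 H
  atom 3: C with explicit H count 1
  atom 4: N, bond orders sum to 3 (valence 3) → 0 H
  atom 5: C, bond orders sum to 3 (valence 4) → 1 H
  atom 6: C, bond orders sum to 3 (valence 4) → 1 H
  atom 7: C, bond orders sum to 3 (valence 4) → 1 H
Totals → C:6, H:7, N:1.
In Hill order: C6H7N.

C6H7N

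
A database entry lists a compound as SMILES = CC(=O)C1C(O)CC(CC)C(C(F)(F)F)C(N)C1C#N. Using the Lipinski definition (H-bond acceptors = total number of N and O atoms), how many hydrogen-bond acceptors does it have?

N atoms: 2; O atoms: 2.
Lipinski HBA = 2 + 2 = 4.

4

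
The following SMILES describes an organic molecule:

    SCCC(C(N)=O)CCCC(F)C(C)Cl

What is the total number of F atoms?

Scan the SMILES for F atoms (remember two-letter symbols like Cl and Br are single atoms).
Fluorine count: 1.

1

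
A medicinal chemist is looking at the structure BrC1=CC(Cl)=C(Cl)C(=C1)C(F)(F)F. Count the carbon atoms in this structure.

Count every carbon token in the SMILES (each C, including those in ring-closure positions and inside branches).
Carbon count: 7.

7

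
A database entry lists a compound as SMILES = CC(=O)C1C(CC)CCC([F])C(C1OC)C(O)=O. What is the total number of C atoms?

Count every carbon token in the SMILES (each C, including those in ring-closure positions and inside branches).
Carbon count: 13.

13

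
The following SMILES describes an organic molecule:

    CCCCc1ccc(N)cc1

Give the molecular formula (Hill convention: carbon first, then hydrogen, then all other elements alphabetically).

Walk through each heavy atom and fill implicit hydrogens from standard valence (C 4, N 3, O 2, S 2, halogen 1); for lowercase aromatic atoms, an aromatic c carries 1 H when it has two neighbours and 0 H with three, and aromatic n carries 0 H:
  atom 1: C, bond orders sum to 1 (valence 4) → 3 H
  atom 2: C, bond orders sum to 2 (valence 4) → 2 H
  atom 3: C, bond orders sum to 2 (valence 4) → 2 H
  atom 4: C, bond orders sum to 2 (valence 4) → 2 H
  atom 5: aromatic c, 3 neighbours → 0 H
  atom 6: aromatic c, 2 neighbours → 1 H
  atom 7: aromatic c, 2 neighbours → 1 H
  atom 8: aromatic c, 3 neighbours → 0 H
  atom 9: N, bond orders sum to 1 (valence 3) → 2 H
  atom 10: aromatic c, 2 neighbours → 1 H
  atom 11: aromatic c, 2 neighbours → 1 H
Totals → C:10, H:15, N:1.
In Hill order: C10H15N.

C10H15N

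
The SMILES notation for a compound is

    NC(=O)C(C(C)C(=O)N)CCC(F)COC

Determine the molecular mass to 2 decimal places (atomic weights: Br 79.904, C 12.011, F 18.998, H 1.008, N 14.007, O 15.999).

First, the molecular formula is C10H19FN2O3 (counting implicit H from valence).
  C: 10 × 12.011 = 120.110
  F: 1 × 18.998 = 18.998
  H: 19 × 1.008 = 19.152
  N: 2 × 14.007 = 28.014
  O: 3 × 15.999 = 47.997
Sum: 10×12.011 + 1×18.998 + 19×1.008 + 2×14.007 + 3×15.999 = 234.271 → 234.27 g/mol.

234.27 g/mol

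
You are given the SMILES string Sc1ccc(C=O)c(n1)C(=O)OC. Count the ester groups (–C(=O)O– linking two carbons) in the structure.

The ester motif appears at heavy-atom position 10 in the SMILES.
Other groups present: 1 aldehyde, 1 thiol.
Ester count: 1.

1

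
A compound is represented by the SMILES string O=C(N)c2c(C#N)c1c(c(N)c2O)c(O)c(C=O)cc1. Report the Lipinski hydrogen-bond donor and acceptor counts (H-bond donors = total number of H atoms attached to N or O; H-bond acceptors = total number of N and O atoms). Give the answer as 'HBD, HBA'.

Donors: find every N or O and count the H atoms it carries.
  atom 1 (O): bond orders sum to 2 → 0 H
  atom 3 (N): bond orders sum to 1 → 2 H
  atom 7 (N): bond orders sum to 3 → 0 H
  atom 11 (N): bond orders sum to 1 → 2 H
  atom 13 (O): bond orders sum to 1 → 1 H
  atom 15 (O): bond orders sum to 1 → 1 H
  atom 18 (O): bond orders sum to 2 → 0 H
Lipinski HBD = 6.
Acceptors: N atoms = 3, O atoms = 4 → HBA = 7.

6, 7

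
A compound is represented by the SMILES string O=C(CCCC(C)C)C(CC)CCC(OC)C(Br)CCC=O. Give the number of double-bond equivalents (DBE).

2

Molecular formula: C18H33BrO3.
DoU = (2C + 2 + N − H − X) / 2, where X is the halogen count and O/S are ignored.
    = (2·18 + 2 + 0 − 33 − 1) / 2 = 4 / 2 = 2.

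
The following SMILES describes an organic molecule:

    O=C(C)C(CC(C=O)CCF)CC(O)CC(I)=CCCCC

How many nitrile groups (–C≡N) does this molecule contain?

0

Scan the SMILES for the nitrile motif — none present.
Groups that are present: 1 aldehyde, 1 alkene, 1 hydroxyl, 1 ketone.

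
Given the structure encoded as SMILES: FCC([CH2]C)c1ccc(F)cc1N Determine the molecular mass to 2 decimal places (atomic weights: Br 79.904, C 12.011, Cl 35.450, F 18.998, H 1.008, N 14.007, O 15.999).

First, the molecular formula is C10H13F2N (counting implicit H from valence).
  C: 10 × 12.011 = 120.110
  F: 2 × 18.998 = 37.996
  H: 13 × 1.008 = 13.104
  N: 1 × 14.007 = 14.007
Sum: 10×12.011 + 2×18.998 + 13×1.008 + 1×14.007 = 185.217 → 185.22 g/mol.

185.22 g/mol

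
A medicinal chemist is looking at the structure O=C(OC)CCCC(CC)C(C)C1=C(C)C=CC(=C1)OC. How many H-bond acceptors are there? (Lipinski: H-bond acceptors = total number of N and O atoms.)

3

N atoms: 0; O atoms: 3.
Lipinski HBA = 0 + 3 = 3.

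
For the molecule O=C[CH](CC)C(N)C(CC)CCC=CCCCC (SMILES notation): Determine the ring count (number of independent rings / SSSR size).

In SMILES, each pair of matching ring-closure digits denotes one ring-closing bond; the number of such bonds equals the number of independent rings.
Ring-closure bonds here: 0.

0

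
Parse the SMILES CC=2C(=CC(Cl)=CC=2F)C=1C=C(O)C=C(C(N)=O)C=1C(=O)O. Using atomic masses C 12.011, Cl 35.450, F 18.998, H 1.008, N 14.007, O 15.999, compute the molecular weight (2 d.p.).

323.70 g/mol

First, the molecular formula is C15H11ClFNO4 (counting implicit H from valence).
  C: 15 × 12.011 = 180.165
  Cl: 1 × 35.450 = 35.450
  F: 1 × 18.998 = 18.998
  H: 11 × 1.008 = 11.088
  N: 1 × 14.007 = 14.007
  O: 4 × 15.999 = 63.996
Sum: 15×12.011 + 1×35.450 + 1×18.998 + 11×1.008 + 1×14.007 + 4×15.999 = 323.704 → 323.70 g/mol.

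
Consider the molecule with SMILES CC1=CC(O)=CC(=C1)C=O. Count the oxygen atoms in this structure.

2

Scan the SMILES for O atoms (remember two-letter symbols like Cl and Br are single atoms).
Oxygen count: 2.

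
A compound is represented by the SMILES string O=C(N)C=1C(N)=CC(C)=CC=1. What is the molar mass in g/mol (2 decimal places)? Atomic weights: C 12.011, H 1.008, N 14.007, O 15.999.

First, the molecular formula is C8H10N2O (counting implicit H from valence).
  C: 8 × 12.011 = 96.088
  H: 10 × 1.008 = 10.080
  N: 2 × 14.007 = 28.014
  O: 1 × 15.999 = 15.999
Sum: 8×12.011 + 10×1.008 + 2×14.007 + 1×15.999 = 150.181 → 150.18 g/mol.

150.18 g/mol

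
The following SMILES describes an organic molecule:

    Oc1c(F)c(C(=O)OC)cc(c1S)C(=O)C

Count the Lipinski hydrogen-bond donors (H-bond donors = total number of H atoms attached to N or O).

Donors: find every N or O and count the H atoms it carries.
  atom 1 (O): bond orders sum to 1 → 1 H
  atom 7 (O): bond orders sum to 2 → 0 H
  atom 8 (O): bond orders sum to 2 → 0 H
  atom 15 (O): bond orders sum to 2 → 0 H
Lipinski HBD = 1.

1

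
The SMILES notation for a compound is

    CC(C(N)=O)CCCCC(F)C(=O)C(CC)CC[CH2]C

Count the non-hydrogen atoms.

Every atom symbol written in the SMILES (organic subset) is one heavy atom; implicit H are not written.
Heavy atoms by element → C:16, F:1, N:1, O:2.
Total: 20.

20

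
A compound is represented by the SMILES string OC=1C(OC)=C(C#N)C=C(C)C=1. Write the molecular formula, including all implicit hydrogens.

Walk through each heavy atom and fill implicit hydrogens from standard valence (C 4, N 3, O 2, S 2, halogen 1):
  atom 1: O, bond orders sum to 1 (valence 2) → 1 H
  atom 2: C, bond orders sum to 4 (valence 4) → 0 H
  atom 3: C, bond orders sum to 4 (valence 4) → 0 H
  atom 4: O, bond orders sum to 2 (valence 2) → 0 H
  atom 5: C, bond orders sum to 1 (valence 4) → 3 H
  atom 6: C, bond orders sum to 4 (valence 4) → 0 H
  atom 7: C, bond orders sum to 4 (valence 4) → 0 H
  atom 8: N, bond orders sum to 3 (valence 3) → 0 H
  atom 9: C, bond orders sum to 3 (valence 4) → 1 H
  atom 10: C, bond orders sum to 4 (valence 4) → 0 H
  atom 11: C, bond orders sum to 1 (valence 4) → 3 H
  atom 12: C, bond orders sum to 3 (valence 4) → 1 H
Totals → C:9, H:9, N:1, O:2.
In Hill order: C9H9NO2.

C9H9NO2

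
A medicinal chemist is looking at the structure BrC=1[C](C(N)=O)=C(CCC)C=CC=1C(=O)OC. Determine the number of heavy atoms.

17

Every atom symbol written in the SMILES (organic subset) is one heavy atom; implicit H are not written.
Heavy atoms by element → Br:1, C:12, N:1, O:3.
Total: 17.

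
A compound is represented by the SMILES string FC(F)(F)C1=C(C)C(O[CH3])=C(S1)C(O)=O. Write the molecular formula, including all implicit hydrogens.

Walk through each heavy atom and fill implicit hydrogens from standard valence (C 4, N 3, O 2, S 2, halogen 1):
  atom 1: F (halogen, monovalent) → 0 H
  atom 2: C, bond orders sum to 4 (valence 4) → 0 H
  atom 3: F (halogen, monovalent) → 0 H
  atom 4: F (halogen, monovalent) → 0 H
  atom 5: C, bond orders sum to 4 (valence 4) → 0 H
  atom 6: C, bond orders sum to 4 (valence 4) → 0 H
  atom 7: C, bond orders sum to 1 (valence 4) → 3 H
  atom 8: C, bond orders sum to 4 (valence 4) → 0 H
  atom 9: O, bond orders sum to 2 (valence 2) → 0 H
  atom 10: C with explicit H count 3
  atom 11: C, bond orders sum to 4 (valence 4) → 0 H
  atom 12: S, bond orders sum to 2 (valence 2) → 0 H
  atom 13: C, bond orders sum to 4 (valence 4) → 0 H
  atom 14: O, bond orders sum to 1 (valence 2) → 1 H
  atom 15: O, bond orders sum to 2 (valence 2) → 0 H
Totals → C:8, H:7, F:3, O:3, S:1.

C8H7F3O3S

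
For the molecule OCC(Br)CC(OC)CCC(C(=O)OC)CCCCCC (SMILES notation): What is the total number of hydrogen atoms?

31

Walk through each heavy atom and fill implicit hydrogens from standard valence (C 4, N 3, O 2, S 2, halogen 1):
  atom 1: O, bond orders sum to 1 (valence 2) → 1 H
  atom 2: C, bond orders sum to 2 (valence 4) → 2 H
  atom 3: C, bond orders sum to 3 (valence 4) → 1 H
  atom 4: Br (halogen, monovalent) → 0 H
  atom 5: C, bond orders sum to 2 (valence 4) → 2 H
  atom 6: C, bond orders sum to 3 (valence 4) → 1 H
  atom 7: O, bond orders sum to 2 (valence 2) → 0 H
  atom 8: C, bond orders sum to 1 (valence 4) → 3 H
  atom 9: C, bond orders sum to 2 (valence 4) → 2 H
  atom 10: C, bond orders sum to 2 (valence 4) → 2 H
  atom 11: C, bond orders sum to 3 (valence 4) → 1 H
  atom 12: C, bond orders sum to 4 (valence 4) → 0 H
  atom 13: O, bond orders sum to 2 (valence 2) → 0 H
  atom 14: O, bond orders sum to 2 (valence 2) → 0 H
  atom 15: C, bond orders sum to 1 (valence 4) → 3 H
  atom 16: C, bond orders sum to 2 (valence 4) → 2 H
  atom 17: C, bond orders sum to 2 (valence 4) → 2 H
  atom 18: C, bond orders sum to 2 (valence 4) → 2 H
  atom 19: C, bond orders sum to 2 (valence 4) → 2 H
  atom 20: C, bond orders sum to 2 (valence 4) → 2 H
  atom 21: C, bond orders sum to 1 (valence 4) → 3 H
Total hydrogens: 31.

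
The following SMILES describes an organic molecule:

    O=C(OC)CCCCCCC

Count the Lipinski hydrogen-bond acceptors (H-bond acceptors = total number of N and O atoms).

N atoms: 0; O atoms: 2.
Lipinski HBA = 0 + 2 = 2.

2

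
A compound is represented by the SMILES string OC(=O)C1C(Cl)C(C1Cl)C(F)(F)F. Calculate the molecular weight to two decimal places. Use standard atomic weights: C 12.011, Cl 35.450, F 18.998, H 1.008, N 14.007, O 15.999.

237.00 g/mol

First, the molecular formula is C6H5Cl2F3O2 (counting implicit H from valence).
  C: 6 × 12.011 = 72.066
  Cl: 2 × 35.450 = 70.900
  F: 3 × 18.998 = 56.994
  H: 5 × 1.008 = 5.040
  O: 2 × 15.999 = 31.998
Sum: 6×12.011 + 2×35.450 + 3×18.998 + 5×1.008 + 2×15.999 = 236.998 → 237.00 g/mol.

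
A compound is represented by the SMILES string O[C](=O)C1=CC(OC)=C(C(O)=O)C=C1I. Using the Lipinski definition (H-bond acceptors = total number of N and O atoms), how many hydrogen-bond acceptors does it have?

N atoms: 0; O atoms: 5.
Lipinski HBA = 0 + 5 = 5.

5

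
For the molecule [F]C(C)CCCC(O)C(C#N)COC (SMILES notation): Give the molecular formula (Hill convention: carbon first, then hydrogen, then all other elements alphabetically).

C10H18FNO2

Walk through each heavy atom and fill implicit hydrogens from standard valence (C 4, N 3, O 2, S 2, halogen 1):
  atom 1: F with explicit H count 0
  atom 2: C, bond orders sum to 3 (valence 4) → 1 H
  atom 3: C, bond orders sum to 1 (valence 4) → 3 H
  atom 4: C, bond orders sum to 2 (valence 4) → 2 H
  atom 5: C, bond orders sum to 2 (valence 4) → 2 H
  atom 6: C, bond orders sum to 2 (valence 4) → 2 H
  atom 7: C, bond orders sum to 3 (valence 4) → 1 H
  atom 8: O, bond orders sum to 1 (valence 2) → 1 H
  atom 9: C, bond orders sum to 3 (valence 4) → 1 H
  atom 10: C, bond orders sum to 4 (valence 4) → 0 H
  atom 11: N, bond orders sum to 3 (valence 3) → 0 H
  atom 12: C, bond orders sum to 2 (valence 4) → 2 H
  atom 13: O, bond orders sum to 2 (valence 2) → 0 H
  atom 14: C, bond orders sum to 1 (valence 4) → 3 H
Totals → C:10, H:18, F:1, N:1, O:2.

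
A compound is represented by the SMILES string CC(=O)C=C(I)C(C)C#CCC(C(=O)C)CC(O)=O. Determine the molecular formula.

Walk through each heavy atom and fill implicit hydrogens from standard valence (C 4, N 3, O 2, S 2, halogen 1):
  atom 1: C, bond orders sum to 1 (valence 4) → 3 H
  atom 2: C, bond orders sum to 4 (valence 4) → 0 H
  atom 3: O, bond orders sum to 2 (valence 2) → 0 H
  atom 4: C, bond orders sum to 3 (valence 4) → 1 H
  atom 5: C, bond orders sum to 4 (valence 4) → 0 H
  atom 6: I (halogen, monovalent) → 0 H
  atom 7: C, bond orders sum to 3 (valence 4) → 1 H
  atom 8: C, bond orders sum to 1 (valence 4) → 3 H
  atom 9: C, bond orders sum to 4 (valence 4) → 0 H
  atom 10: C, bond orders sum to 4 (valence 4) → 0 H
  atom 11: C, bond orders sum to 2 (valence 4) → 2 H
  atom 12: C, bond orders sum to 3 (valence 4) → 1 H
  atom 13: C, bond orders sum to 4 (valence 4) → 0 H
  atom 14: O, bond orders sum to 2 (valence 2) → 0 H
  atom 15: C, bond orders sum to 1 (valence 4) → 3 H
  atom 16: C, bond orders sum to 2 (valence 4) → 2 H
  atom 17: C, bond orders sum to 4 (valence 4) → 0 H
  atom 18: O, bond orders sum to 1 (valence 2) → 1 H
  atom 19: O, bond orders sum to 2 (valence 2) → 0 H
Totals → C:14, H:17, I:1, O:4.
In Hill order: C14H17IO4.

C14H17IO4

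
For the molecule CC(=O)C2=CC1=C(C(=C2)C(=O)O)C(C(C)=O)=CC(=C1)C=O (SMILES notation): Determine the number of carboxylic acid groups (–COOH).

The carboxylic acid motif appears at heavy-atom position 10 in the SMILES.
Other groups present: 1 aldehyde, 2 ketone.
Carboxylic acid count: 1.

1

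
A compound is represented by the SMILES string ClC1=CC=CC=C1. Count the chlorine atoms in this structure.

1

Scan the SMILES for Cl atoms (remember two-letter symbols like Cl and Br are single atoms).
Chlorine count: 1.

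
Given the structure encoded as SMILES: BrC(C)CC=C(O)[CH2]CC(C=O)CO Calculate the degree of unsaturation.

2

Degree of unsaturation = (number of rings) + (number of π bonds).
Ring closures in the SMILES: 0.
π bonds: 2 double bonds (each 1 DoU) → 2 DoU from unsaturation.
Total DoU = 0 + 2 = 2.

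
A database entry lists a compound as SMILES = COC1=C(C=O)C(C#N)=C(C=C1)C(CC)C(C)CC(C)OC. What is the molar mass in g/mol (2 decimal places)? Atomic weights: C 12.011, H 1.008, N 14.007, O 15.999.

First, the molecular formula is C18H25NO3 (counting implicit H from valence).
  C: 18 × 12.011 = 216.198
  H: 25 × 1.008 = 25.200
  N: 1 × 14.007 = 14.007
  O: 3 × 15.999 = 47.997
Sum: 18×12.011 + 25×1.008 + 1×14.007 + 3×15.999 = 303.402 → 303.40 g/mol.

303.40 g/mol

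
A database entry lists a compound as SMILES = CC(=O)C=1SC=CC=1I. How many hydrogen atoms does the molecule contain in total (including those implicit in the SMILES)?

5

Walk through each heavy atom and fill implicit hydrogens from standard valence (C 4, N 3, O 2, S 2, halogen 1):
  atom 1: C, bond orders sum to 1 (valence 4) → 3 H
  atom 2: C, bond orders sum to 4 (valence 4) → 0 H
  atom 3: O, bond orders sum to 2 (valence 2) → 0 H
  atom 4: C, bond orders sum to 4 (valence 4) → 0 H
  atom 5: S, bond orders sum to 2 (valence 2) → 0 H
  atom 6: C, bond orders sum to 3 (valence 4) → 1 H
  atom 7: C, bond orders sum to 3 (valence 4) → 1 H
  atom 8: C, bond orders sum to 4 (valence 4) → 0 H
  atom 9: I (halogen, monovalent) → 0 H
Total hydrogens: 5.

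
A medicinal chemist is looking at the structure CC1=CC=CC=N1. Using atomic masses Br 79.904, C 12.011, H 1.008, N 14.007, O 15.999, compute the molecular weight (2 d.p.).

First, the molecular formula is C6H7N (counting implicit H from valence).
  C: 6 × 12.011 = 72.066
  H: 7 × 1.008 = 7.056
  N: 1 × 14.007 = 14.007
Sum: 6×12.011 + 7×1.008 + 1×14.007 = 93.129 → 93.13 g/mol.

93.13 g/mol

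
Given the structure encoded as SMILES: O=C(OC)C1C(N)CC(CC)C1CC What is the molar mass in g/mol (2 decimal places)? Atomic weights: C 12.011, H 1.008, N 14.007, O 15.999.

199.29 g/mol

First, the molecular formula is C11H21NO2 (counting implicit H from valence).
  C: 11 × 12.011 = 132.121
  H: 21 × 1.008 = 21.168
  N: 1 × 14.007 = 14.007
  O: 2 × 15.999 = 31.998
Sum: 11×12.011 + 21×1.008 + 1×14.007 + 2×15.999 = 199.294 → 199.29 g/mol.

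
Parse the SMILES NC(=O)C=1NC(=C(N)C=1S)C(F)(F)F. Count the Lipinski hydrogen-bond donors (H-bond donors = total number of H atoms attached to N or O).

Donors: find every N or O and count the H atoms it carries.
  atom 1 (N): bond orders sum to 1 → 2 H
  atom 3 (O): bond orders sum to 2 → 0 H
  atom 5 (N): bond orders sum to 2 → 1 H
  atom 8 (N): bond orders sum to 1 → 2 H
Lipinski HBD = 5.

5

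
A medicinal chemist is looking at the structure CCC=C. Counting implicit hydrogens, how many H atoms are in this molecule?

8

Walk through each heavy atom and fill implicit hydrogens from standard valence (C 4, N 3, O 2, S 2, halogen 1):
  atom 1: C, bond orders sum to 1 (valence 4) → 3 H
  atom 2: C, bond orders sum to 2 (valence 4) → 2 H
  atom 3: C, bond orders sum to 3 (valence 4) → 1 H
  atom 4: C, bond orders sum to 2 (valence 4) → 2 H
Total hydrogens: 8.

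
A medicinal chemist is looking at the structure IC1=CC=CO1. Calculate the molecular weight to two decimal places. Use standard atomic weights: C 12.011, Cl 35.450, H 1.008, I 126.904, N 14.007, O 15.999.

193.97 g/mol

First, the molecular formula is C4H3IO (counting implicit H from valence).
  C: 4 × 12.011 = 48.044
  H: 3 × 1.008 = 3.024
  I: 1 × 126.904 = 126.904
  O: 1 × 15.999 = 15.999
Sum: 4×12.011 + 3×1.008 + 1×126.904 + 1×15.999 = 193.971 → 193.97 g/mol.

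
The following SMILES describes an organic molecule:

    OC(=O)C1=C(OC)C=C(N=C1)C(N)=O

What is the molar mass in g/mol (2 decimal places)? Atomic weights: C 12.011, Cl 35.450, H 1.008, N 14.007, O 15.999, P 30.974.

196.16 g/mol

First, the molecular formula is C8H8N2O4 (counting implicit H from valence).
  C: 8 × 12.011 = 96.088
  H: 8 × 1.008 = 8.064
  N: 2 × 14.007 = 28.014
  O: 4 × 15.999 = 63.996
Sum: 8×12.011 + 8×1.008 + 2×14.007 + 4×15.999 = 196.162 → 196.16 g/mol.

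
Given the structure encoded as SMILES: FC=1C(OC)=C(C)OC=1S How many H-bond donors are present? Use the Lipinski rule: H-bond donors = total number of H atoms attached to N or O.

Donors: find every N or O and count the H atoms it carries.
  atom 4 (O): bond orders sum to 2 → 0 H
  atom 8 (O): bond orders sum to 2 → 0 H
Lipinski HBD = 0.

0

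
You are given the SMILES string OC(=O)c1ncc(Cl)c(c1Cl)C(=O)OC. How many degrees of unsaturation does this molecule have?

Molecular formula: C8H5Cl2NO4.
DoU = (2C + 2 + N − H − X) / 2, where X is the halogen count and O/S are ignored.
    = (2·8 + 2 + 1 − 5 − 2) / 2 = 12 / 2 = 6.

6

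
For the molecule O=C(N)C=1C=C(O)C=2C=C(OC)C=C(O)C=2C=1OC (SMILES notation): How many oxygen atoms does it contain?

Scan the SMILES for O atoms (remember two-letter symbols like Cl and Br are single atoms).
Oxygen count: 5.

5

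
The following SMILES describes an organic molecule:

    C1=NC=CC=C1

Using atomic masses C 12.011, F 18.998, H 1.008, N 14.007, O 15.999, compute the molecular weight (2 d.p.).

First, the molecular formula is C5H5N (counting implicit H from valence).
  C: 5 × 12.011 = 60.055
  H: 5 × 1.008 = 5.040
  N: 1 × 14.007 = 14.007
Sum: 5×12.011 + 5×1.008 + 1×14.007 = 79.102 → 79.10 g/mol.

79.10 g/mol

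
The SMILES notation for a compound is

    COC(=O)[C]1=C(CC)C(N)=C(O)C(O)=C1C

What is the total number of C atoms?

11

Count every carbon token in the SMILES (each C, including those in ring-closure positions and inside branches).
Carbon count: 11.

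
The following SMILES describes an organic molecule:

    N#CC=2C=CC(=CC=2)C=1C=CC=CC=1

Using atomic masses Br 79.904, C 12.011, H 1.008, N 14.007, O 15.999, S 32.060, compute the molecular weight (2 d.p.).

179.22 g/mol

First, the molecular formula is C13H9N (counting implicit H from valence).
  C: 13 × 12.011 = 156.143
  H: 9 × 1.008 = 9.072
  N: 1 × 14.007 = 14.007
Sum: 13×12.011 + 9×1.008 + 1×14.007 = 179.222 → 179.22 g/mol.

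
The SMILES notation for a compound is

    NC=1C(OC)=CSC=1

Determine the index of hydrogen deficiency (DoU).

3

Degree of unsaturation = (number of rings) + (number of π bonds).
Ring closures in the SMILES: 1.
π bonds: 2 double bonds (each 1 DoU) → 2 DoU from unsaturation.
Total DoU = 1 + 2 = 3.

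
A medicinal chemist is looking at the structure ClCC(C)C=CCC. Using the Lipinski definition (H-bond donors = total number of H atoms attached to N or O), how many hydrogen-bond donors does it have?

0

Donors: find every N or O and count the H atoms it carries.
  (no N or O atoms present)
Lipinski HBD = 0.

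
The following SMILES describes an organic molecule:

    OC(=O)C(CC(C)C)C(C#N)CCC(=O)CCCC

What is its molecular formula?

Walk through each heavy atom and fill implicit hydrogens from standard valence (C 4, N 3, O 2, S 2, halogen 1):
  atom 1: O, bond orders sum to 1 (valence 2) → 1 H
  atom 2: C, bond orders sum to 4 (valence 4) → 0 H
  atom 3: O, bond orders sum to 2 (valence 2) → 0 H
  atom 4: C, bond orders sum to 3 (valence 4) → 1 H
  atom 5: C, bond orders sum to 2 (valence 4) → 2 H
  atom 6: C, bond orders sum to 3 (valence 4) → 1 H
  atom 7: C, bond orders sum to 1 (valence 4) → 3 H
  atom 8: C, bond orders sum to 1 (valence 4) → 3 H
  atom 9: C, bond orders sum to 3 (valence 4) → 1 H
  atom 10: C, bond orders sum to 4 (valence 4) → 0 H
  atom 11: N, bond orders sum to 3 (valence 3) → 0 H
  atom 12: C, bond orders sum to 2 (valence 4) → 2 H
  atom 13: C, bond orders sum to 2 (valence 4) → 2 H
  atom 14: C, bond orders sum to 4 (valence 4) → 0 H
  atom 15: O, bond orders sum to 2 (valence 2) → 0 H
  atom 16: C, bond orders sum to 2 (valence 4) → 2 H
  atom 17: C, bond orders sum to 2 (valence 4) → 2 H
  atom 18: C, bond orders sum to 2 (valence 4) → 2 H
  atom 19: C, bond orders sum to 1 (valence 4) → 3 H
Totals → C:15, H:25, N:1, O:3.

C15H25NO3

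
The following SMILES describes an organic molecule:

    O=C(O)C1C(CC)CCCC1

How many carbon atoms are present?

9

Count every carbon token in the SMILES (each C, including those in ring-closure positions and inside branches).
Carbon count: 9.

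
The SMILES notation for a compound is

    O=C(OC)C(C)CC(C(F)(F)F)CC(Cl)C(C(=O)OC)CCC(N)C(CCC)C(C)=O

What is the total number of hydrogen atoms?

35

Walk through each heavy atom and fill implicit hydrogens from standard valence (C 4, N 3, O 2, S 2, halogen 1):
  atom 1: O, bond orders sum to 2 (valence 2) → 0 H
  atom 2: C, bond orders sum to 4 (valence 4) → 0 H
  atom 3: O, bond orders sum to 2 (valence 2) → 0 H
  atom 4: C, bond orders sum to 1 (valence 4) → 3 H
  atom 5: C, bond orders sum to 3 (valence 4) → 1 H
  atom 6: C, bond orders sum to 1 (valence 4) → 3 H
  atom 7: C, bond orders sum to 2 (valence 4) → 2 H
  atom 8: C, bond orders sum to 3 (valence 4) → 1 H
  atom 9: C, bond orders sum to 4 (valence 4) → 0 H
  atom 10: F (halogen, monovalent) → 0 H
  atom 11: F (halogen, monovalent) → 0 H
  atom 12: F (halogen, monovalent) → 0 H
  atom 13: C, bond orders sum to 2 (valence 4) → 2 H
  atom 14: C, bond orders sum to 3 (valence 4) → 1 H
  atom 15: Cl (halogen, monovalent) → 0 H
  atom 16: C, bond orders sum to 3 (valence 4) → 1 H
  atom 17: C, bond orders sum to 4 (valence 4) → 0 H
  atom 18: O, bond orders sum to 2 (valence 2) → 0 H
  atom 19: O, bond orders sum to 2 (valence 2) → 0 H
  atom 20: C, bond orders sum to 1 (valence 4) → 3 H
  atom 21: C, bond orders sum to 2 (valence 4) → 2 H
  atom 22: C, bond orders sum to 2 (valence 4) → 2 H
  atom 23: C, bond orders sum to 3 (valence 4) → 1 H
  atom 24: N, bond orders sum to 1 (valence 3) → 2 H
  atom 25: C, bond orders sum to 3 (valence 4) → 1 H
  atom 26: C, bond orders sum to 2 (valence 4) → 2 H
  atom 27: C, bond orders sum to 2 (valence 4) → 2 H
  atom 28: C, bond orders sum to 1 (valence 4) → 3 H
  atom 29: C, bond orders sum to 4 (valence 4) → 0 H
  atom 30: C, bond orders sum to 1 (valence 4) → 3 H
  atom 31: O, bond orders sum to 2 (valence 2) → 0 H
Total hydrogens: 35.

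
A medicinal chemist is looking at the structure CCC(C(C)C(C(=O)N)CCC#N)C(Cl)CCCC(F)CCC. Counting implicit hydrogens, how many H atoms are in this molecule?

Walk through each heavy atom and fill implicit hydrogens from standard valence (C 4, N 3, O 2, S 2, halogen 1):
  atom 1: C, bond orders sum to 1 (valence 4) → 3 H
  atom 2: C, bond orders sum to 2 (valence 4) → 2 H
  atom 3: C, bond orders sum to 3 (valence 4) → 1 H
  atom 4: C, bond orders sum to 3 (valence 4) → 1 H
  atom 5: C, bond orders sum to 1 (valence 4) → 3 H
  atom 6: C, bond orders sum to 3 (valence 4) → 1 H
  atom 7: C, bond orders sum to 4 (valence 4) → 0 H
  atom 8: O, bond orders sum to 2 (valence 2) → 0 H
  atom 9: N, bond orders sum to 1 (valence 3) → 2 H
  atom 10: C, bond orders sum to 2 (valence 4) → 2 H
  atom 11: C, bond orders sum to 2 (valence 4) → 2 H
  atom 12: C, bond orders sum to 4 (valence 4) → 0 H
  atom 13: N, bond orders sum to 3 (valence 3) → 0 H
  atom 14: C, bond orders sum to 3 (valence 4) → 1 H
  atom 15: Cl (halogen, monovalent) → 0 H
  atom 16: C, bond orders sum to 2 (valence 4) → 2 H
  atom 17: C, bond orders sum to 2 (valence 4) → 2 H
  atom 18: C, bond orders sum to 2 (valence 4) → 2 H
  atom 19: C, bond orders sum to 3 (valence 4) → 1 H
  atom 20: F (halogen, monovalent) → 0 H
  atom 21: C, bond orders sum to 2 (valence 4) → 2 H
  atom 22: C, bond orders sum to 2 (valence 4) → 2 H
  atom 23: C, bond orders sum to 1 (valence 4) → 3 H
Total hydrogens: 32.

32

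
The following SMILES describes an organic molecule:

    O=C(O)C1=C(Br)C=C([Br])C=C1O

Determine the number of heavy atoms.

12

Every atom symbol written in the SMILES (organic subset) is one heavy atom; implicit H are not written.
Heavy atoms by element → Br:2, C:7, O:3.
Total: 12.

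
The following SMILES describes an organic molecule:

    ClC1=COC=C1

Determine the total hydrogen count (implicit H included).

Walk through each heavy atom and fill implicit hydrogens from standard valence (C 4, N 3, O 2, S 2, halogen 1):
  atom 1: Cl (halogen, monovalent) → 0 H
  atom 2: C, bond orders sum to 4 (valence 4) → 0 H
  atom 3: C, bond orders sum to 3 (valence 4) → 1 H
  atom 4: O, bond orders sum to 2 (valence 2) → 0 H
  atom 5: C, bond orders sum to 3 (valence 4) → 1 H
  atom 6: C, bond orders sum to 3 (valence 4) → 1 H
Total hydrogens: 3.

3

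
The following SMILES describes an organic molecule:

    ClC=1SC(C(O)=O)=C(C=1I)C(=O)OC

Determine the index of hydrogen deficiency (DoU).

5

Molecular formula: C7H4ClIO4S.
DoU = (2C + 2 + N − H − X) / 2, where X is the halogen count and O/S are ignored.
    = (2·7 + 2 + 0 − 4 − 2) / 2 = 10 / 2 = 5.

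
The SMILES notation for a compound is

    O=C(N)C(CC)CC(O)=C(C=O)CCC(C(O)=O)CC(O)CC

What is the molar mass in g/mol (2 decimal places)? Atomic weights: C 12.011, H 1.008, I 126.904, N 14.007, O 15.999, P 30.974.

First, the molecular formula is C16H27NO6 (counting implicit H from valence).
  C: 16 × 12.011 = 192.176
  H: 27 × 1.008 = 27.216
  N: 1 × 14.007 = 14.007
  O: 6 × 15.999 = 95.994
Sum: 16×12.011 + 27×1.008 + 1×14.007 + 6×15.999 = 329.393 → 329.39 g/mol.

329.39 g/mol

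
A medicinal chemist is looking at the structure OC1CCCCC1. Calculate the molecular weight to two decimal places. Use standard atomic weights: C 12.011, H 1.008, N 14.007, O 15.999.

First, the molecular formula is C6H12O (counting implicit H from valence).
  C: 6 × 12.011 = 72.066
  H: 12 × 1.008 = 12.096
  O: 1 × 15.999 = 15.999
Sum: 6×12.011 + 12×1.008 + 1×15.999 = 100.161 → 100.16 g/mol.

100.16 g/mol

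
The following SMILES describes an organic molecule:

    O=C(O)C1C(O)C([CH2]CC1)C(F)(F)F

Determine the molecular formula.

C8H11F3O3

Walk through each heavy atom and fill implicit hydrogens from standard valence (C 4, N 3, O 2, S 2, halogen 1):
  atom 1: O, bond orders sum to 2 (valence 2) → 0 H
  atom 2: C, bond orders sum to 4 (valence 4) → 0 H
  atom 3: O, bond orders sum to 1 (valence 2) → 1 H
  atom 4: C, bond orders sum to 3 (valence 4) → 1 H
  atom 5: C, bond orders sum to 3 (valence 4) → 1 H
  atom 6: O, bond orders sum to 1 (valence 2) → 1 H
  atom 7: C, bond orders sum to 3 (valence 4) → 1 H
  atom 8: C with explicit H count 2
  atom 9: C, bond orders sum to 2 (valence 4) → 2 H
  atom 10: C, bond orders sum to 2 (valence 4) → 2 H
  atom 11: C, bond orders sum to 4 (valence 4) → 0 H
  atom 12: F (halogen, monovalent) → 0 H
  atom 13: F (halogen, monovalent) → 0 H
  atom 14: F (halogen, monovalent) → 0 H
Totals → C:8, H:11, F:3, O:3.
In Hill order: C8H11F3O3.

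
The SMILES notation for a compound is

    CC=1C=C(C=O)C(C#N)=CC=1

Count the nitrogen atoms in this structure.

Scan the SMILES for N atoms (remember two-letter symbols like Cl and Br are single atoms).
Nitrogen count: 1.

1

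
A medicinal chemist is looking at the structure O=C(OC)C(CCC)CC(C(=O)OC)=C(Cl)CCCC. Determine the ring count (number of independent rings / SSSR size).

In SMILES, each pair of matching ring-closure digits denotes one ring-closing bond; the number of such bonds equals the number of independent rings.
Ring-closure bonds here: 0.

0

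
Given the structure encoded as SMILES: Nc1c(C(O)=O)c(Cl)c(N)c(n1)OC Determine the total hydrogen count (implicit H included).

Walk through each heavy atom and fill implicit hydrogens from standard valence (C 4, N 3, O 2, S 2, halogen 1); for lowercase aromatic atoms, an aromatic c carries 1 H when it has two neighbours and 0 H with three, and aromatic n carries 0 H:
  atom 1: N, bond orders sum to 1 (valence 3) → 2 H
  atom 2: aromatic c, 3 neighbours → 0 H
  atom 3: aromatic c, 3 neighbours → 0 H
  atom 4: C, bond orders sum to 4 (valence 4) → 0 H
  atom 5: O, bond orders sum to 1 (valence 2) → 1 H
  atom 6: O, bond orders sum to 2 (valence 2) → 0 H
  atom 7: aromatic c, 3 neighbours → 0 H
  atom 8: Cl (halogen, monovalent) → 0 H
  atom 9: aromatic c, 3 neighbours → 0 H
  atom 10: N, bond orders sum to 1 (valence 3) → 2 H
  atom 11: aromatic c, 3 neighbours → 0 H
  atom 12: aromatic n, 2 neighbours → 0 H
  atom 13: O, bond orders sum to 2 (valence 2) → 0 H
  atom 14: C, bond orders sum to 1 (valence 4) → 3 H
Total hydrogens: 8.

8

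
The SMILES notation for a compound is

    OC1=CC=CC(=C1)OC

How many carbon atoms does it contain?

Count every carbon token in the SMILES (each C, including those in ring-closure positions and inside branches).
Carbon count: 7.

7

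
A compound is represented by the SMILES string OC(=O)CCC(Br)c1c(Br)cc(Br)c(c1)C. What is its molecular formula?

C11H11Br3O2

Walk through each heavy atom and fill implicit hydrogens from standard valence (C 4, N 3, O 2, S 2, halogen 1); for lowercase aromatic atoms, an aromatic c carries 1 H when it has two neighbours and 0 H with three, and aromatic n carries 0 H:
  atom 1: O, bond orders sum to 1 (valence 2) → 1 H
  atom 2: C, bond orders sum to 4 (valence 4) → 0 H
  atom 3: O, bond orders sum to 2 (valence 2) → 0 H
  atom 4: C, bond orders sum to 2 (valence 4) → 2 H
  atom 5: C, bond orders sum to 2 (valence 4) → 2 H
  atom 6: C, bond orders sum to 3 (valence 4) → 1 H
  atom 7: Br (halogen, monovalent) → 0 H
  atom 8: aromatic c, 3 neighbours → 0 H
  atom 9: aromatic c, 3 neighbours → 0 H
  atom 10: Br (halogen, monovalent) → 0 H
  atom 11: aromatic c, 2 neighbours → 1 H
  atom 12: aromatic c, 3 neighbours → 0 H
  atom 13: Br (halogen, monovalent) → 0 H
  atom 14: aromatic c, 3 neighbours → 0 H
  atom 15: aromatic c, 2 neighbours → 1 H
  atom 16: C, bond orders sum to 1 (valence 4) → 3 H
Totals → C:11, H:11, Br:3, O:2.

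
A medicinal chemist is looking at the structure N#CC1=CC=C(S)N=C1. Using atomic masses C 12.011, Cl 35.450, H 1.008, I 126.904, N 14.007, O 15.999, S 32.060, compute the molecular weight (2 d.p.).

136.17 g/mol

First, the molecular formula is C6H4N2S (counting implicit H from valence).
  C: 6 × 12.011 = 72.066
  H: 4 × 1.008 = 4.032
  N: 2 × 14.007 = 28.014
  S: 1 × 32.060 = 32.060
Sum: 6×12.011 + 4×1.008 + 2×14.007 + 1×32.060 = 136.172 → 136.17 g/mol.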